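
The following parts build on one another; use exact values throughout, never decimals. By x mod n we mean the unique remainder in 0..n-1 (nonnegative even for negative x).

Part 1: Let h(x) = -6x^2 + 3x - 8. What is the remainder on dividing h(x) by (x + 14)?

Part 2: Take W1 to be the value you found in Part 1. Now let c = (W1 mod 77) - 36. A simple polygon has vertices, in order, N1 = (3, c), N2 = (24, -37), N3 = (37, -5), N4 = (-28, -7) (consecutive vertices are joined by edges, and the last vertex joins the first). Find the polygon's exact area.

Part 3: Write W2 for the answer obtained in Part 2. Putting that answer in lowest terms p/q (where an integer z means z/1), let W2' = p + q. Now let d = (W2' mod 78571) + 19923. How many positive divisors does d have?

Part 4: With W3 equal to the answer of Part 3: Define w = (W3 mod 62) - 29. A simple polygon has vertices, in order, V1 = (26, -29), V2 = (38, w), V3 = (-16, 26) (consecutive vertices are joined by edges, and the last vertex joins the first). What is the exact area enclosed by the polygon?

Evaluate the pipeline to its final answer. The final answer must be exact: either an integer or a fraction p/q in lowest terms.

Part 1: remainder = value at the root: -6*(-14)^2 + 3*(-14)^1 - 8 = (-1176) + (-42) + (-8) = -1226; answer -1226
Part 2: W1 = -1226; c = -30; cross terms: (3*-37 - 24*-30)=609, (24*-5 - 37*-37)=1249, (37*-7 - -28*-5)=-399, (-28*-30 - 3*-7)=861; twice the area = |2320| = 2320; area = 1160; answer 1160
Part 3: W2 = 1160; threaded value p + q = 1161; d = 21084; 21084 = 2^2 * 3 * 7 * 251; number of divisors = (2+1) * (1+1) * (1+1) * (1+1) = 24; answer 24
Part 4: W3 = 24; w = -5; cross terms: (26*-5 - 38*-29)=972, (38*26 - -16*-5)=908, (-16*-29 - 26*26)=-212; twice the area = |1668| = 1668; area = 834; answer 834

834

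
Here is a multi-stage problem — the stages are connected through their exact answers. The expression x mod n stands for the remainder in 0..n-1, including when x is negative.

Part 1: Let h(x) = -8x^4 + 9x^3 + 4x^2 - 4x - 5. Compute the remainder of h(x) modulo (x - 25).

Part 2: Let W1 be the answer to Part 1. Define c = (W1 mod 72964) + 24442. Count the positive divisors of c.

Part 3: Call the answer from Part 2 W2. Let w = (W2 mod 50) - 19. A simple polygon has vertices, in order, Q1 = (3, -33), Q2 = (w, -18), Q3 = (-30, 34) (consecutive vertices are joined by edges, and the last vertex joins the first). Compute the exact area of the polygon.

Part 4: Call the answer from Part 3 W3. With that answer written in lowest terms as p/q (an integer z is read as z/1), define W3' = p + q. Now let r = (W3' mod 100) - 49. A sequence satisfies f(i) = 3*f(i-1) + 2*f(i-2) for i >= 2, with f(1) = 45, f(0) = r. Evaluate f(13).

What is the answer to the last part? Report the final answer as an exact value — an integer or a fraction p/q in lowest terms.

89178615

Part 1: remainder = value at the root: -8*(25)^4 + 9*(25)^3 + 4*(25)^2 - 4*(25)^1 - 5 = (-3125000) + (140625) + (2500) + (-100) + (-5) = -2981980; answer -2981980
Part 2: W1 = -2981980; c = 33986; 33986 = 2 * 16993; number of divisors = (1+1) * (1+1) = 4; answer 4
Part 3: W2 = 4; w = -15; cross terms: (3*-18 - -15*-33)=-549, (-15*34 - -30*-18)=-1050, (-30*-33 - 3*34)=888; twice the area = |-711| = 711; area = 711/2; answer 711/2
Part 4: W3 = 711/2; threaded value p + q = 713; r = -36; f(2) = 3*(45) + 2*(-36) = 63; iterating: f(2)=63, f(3)=279, f(4)=963, f(5)=3447, f(6)=12267, f(7)=43695, f(8)=155619, f(9)=554247, f(10)=1973979, f(11)=7030431, f(12)=25039251, f(13)=89178615; answer 89178615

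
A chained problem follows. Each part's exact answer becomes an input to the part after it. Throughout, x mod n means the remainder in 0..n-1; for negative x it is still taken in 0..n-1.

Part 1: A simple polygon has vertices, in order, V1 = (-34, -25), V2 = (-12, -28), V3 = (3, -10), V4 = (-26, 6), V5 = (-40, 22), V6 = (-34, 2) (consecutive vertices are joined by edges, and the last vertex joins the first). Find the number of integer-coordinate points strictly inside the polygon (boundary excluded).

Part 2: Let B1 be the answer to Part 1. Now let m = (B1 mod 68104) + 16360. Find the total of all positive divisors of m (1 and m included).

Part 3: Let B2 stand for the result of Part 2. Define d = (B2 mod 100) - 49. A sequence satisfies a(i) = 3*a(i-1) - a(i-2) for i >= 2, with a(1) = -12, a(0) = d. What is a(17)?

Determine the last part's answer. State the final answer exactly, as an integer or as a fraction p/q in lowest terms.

Part 1: cross terms: (-34*-28 - -12*-25)=652, (-12*-10 - 3*-28)=204, (3*6 - -26*-10)=-242, (-26*22 - -40*6)=-332, (-40*2 - -34*22)=668, (-34*-25 - -34*2)=918; twice the area = |1868| = 1868; area = 934; boundary points = 1 + 3 + 1 + 2 + 2 + 27 = 36; strictly interior points = area - boundary/2 + 1 = 917; answer 917
Part 2: B1 = 917; m = 17277; 17277 = 3 * 13 * 443; sigma = (1 + 3) * (1 + 13) * (1 + 443) = 4 * 14 * 444 = 24864; answer 24864
Part 3: B2 = 24864; d = 15; a(2) = 3*(-12) - 1*(15) = -51; iterating: a(2)=-51, a(3)=-141, a(4)=-372, a(5)=-975, a(6)=-2553, a(7)=-6684, a(8)=-17499, a(9)=-45813, a(10)=-119940, a(11)=-314007, a(12)=-822081, a(13)=-2152236, a(14)=-5634627, a(15)=-14751645, a(16)=-38620308, a(17)=-101109279; answer -101109279

-101109279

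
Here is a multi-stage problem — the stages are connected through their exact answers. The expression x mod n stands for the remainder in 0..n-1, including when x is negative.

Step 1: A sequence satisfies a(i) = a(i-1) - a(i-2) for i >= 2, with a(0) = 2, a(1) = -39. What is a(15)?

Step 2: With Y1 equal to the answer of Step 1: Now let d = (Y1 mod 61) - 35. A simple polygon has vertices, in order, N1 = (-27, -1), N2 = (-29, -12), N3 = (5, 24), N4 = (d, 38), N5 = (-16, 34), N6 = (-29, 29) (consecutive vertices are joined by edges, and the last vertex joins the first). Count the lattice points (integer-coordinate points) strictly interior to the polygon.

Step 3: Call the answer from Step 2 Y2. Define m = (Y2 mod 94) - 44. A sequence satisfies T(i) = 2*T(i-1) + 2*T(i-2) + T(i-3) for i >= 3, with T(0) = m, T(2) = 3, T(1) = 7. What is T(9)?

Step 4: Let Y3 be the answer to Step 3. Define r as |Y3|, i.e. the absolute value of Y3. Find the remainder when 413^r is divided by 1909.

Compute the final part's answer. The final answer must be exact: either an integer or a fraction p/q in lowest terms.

1701

Step 1: a(2) = 1*(-39) - 1*(2) = -41; iterating: a(2)=-41, a(3)=-2, a(4)=39, a(5)=41, a(6)=2, a(7)=-39, a(8)=-41, a(9)=-2, a(10)=39, a(11)=41, a(12)=2, a(13)=-39, a(14)=-41, a(15)=-2; answer -2
Step 2: Y1 = -2; d = 24; cross terms: (-27*-12 - -29*-1)=295, (-29*24 - 5*-12)=-636, (5*38 - 24*24)=-386, (24*34 - -16*38)=1424, (-16*29 - -29*34)=522, (-29*-1 - -27*29)=812; twice the area = |2031| = 2031; area = 2031/2; boundary points = 1 + 2 + 1 + 4 + 1 + 2 = 11; strictly interior points = area - boundary/2 + 1 = 1011; answer 1011
Step 3: Y2 = 1011; m = 27; T(3) = 2*(3) + 2*(7) + 1*(27) = 47; iterating: T(3)=47, T(4)=107, T(5)=311, T(6)=883, T(7)=2495, T(8)=7067, T(9)=20007; answer 20007
Step 4: Y3 = 20007; r = 20007; squarings mod 1909: 413^1=413, 413^2=668, 413^4=1427, 413^8=1335, 413^16=1128, 413^32=990, 413^64=783, 413^128=300, 413^256=277, 413^512=369, 413^1024=622, 413^2048=1266, 413^4096=1105, 413^8192=1174, 413^16384=1887; 413^20007 = 413^1 * 413^2 * 413^4 * 413^32 * 413^512 * 413^1024 * 413^2048 * 413^16384 = 1701 (mod 1909); answer 1701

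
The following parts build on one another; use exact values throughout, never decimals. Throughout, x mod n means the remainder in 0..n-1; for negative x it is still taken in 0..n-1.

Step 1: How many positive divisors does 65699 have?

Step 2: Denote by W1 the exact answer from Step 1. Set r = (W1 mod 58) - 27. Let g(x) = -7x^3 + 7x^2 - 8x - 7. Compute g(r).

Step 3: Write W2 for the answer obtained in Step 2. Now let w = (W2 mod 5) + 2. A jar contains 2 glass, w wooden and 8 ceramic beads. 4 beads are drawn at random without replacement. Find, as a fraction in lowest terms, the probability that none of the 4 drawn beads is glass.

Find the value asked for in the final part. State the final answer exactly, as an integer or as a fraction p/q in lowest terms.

Step 1: 65699 is prime, so its only divisors are 1 and 65699; count = 2; answer 2
Step 2: W1 = 2; r = -25; -7*(-25)^3 + 7*(-25)^2 - 8*(-25)^1 - 7 = (109375) + (4375) + (200) + (-7) = 113943; answer 113943
Step 3: W2 = 113943; w = 5; total draws C(15,4) = 1365; favorable C(13,4) = 715; P = 11/21; answer 11/21

11/21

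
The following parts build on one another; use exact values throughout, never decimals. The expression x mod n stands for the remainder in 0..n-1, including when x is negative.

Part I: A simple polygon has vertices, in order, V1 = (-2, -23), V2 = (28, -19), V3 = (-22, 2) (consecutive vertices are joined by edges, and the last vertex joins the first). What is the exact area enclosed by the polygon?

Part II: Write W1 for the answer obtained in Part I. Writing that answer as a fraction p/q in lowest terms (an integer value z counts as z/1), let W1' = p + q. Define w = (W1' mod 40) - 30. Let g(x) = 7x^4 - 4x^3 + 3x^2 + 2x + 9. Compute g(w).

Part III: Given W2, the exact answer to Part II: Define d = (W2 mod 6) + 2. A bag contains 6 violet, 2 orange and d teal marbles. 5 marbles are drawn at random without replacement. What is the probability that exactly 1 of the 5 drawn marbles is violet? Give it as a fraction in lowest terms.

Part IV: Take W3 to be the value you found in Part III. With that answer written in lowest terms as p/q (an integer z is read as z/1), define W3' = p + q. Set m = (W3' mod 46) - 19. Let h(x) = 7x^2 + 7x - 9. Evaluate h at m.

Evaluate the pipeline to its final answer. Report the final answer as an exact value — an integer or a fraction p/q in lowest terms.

Part I: cross terms: (-2*-19 - 28*-23)=682, (28*2 - -22*-19)=-362, (-22*-23 - -2*2)=510; twice the area = |830| = 830; area = 415; answer 415
Part II: W1 = 415; threaded value p + q = 416; w = -14; 7*(-14)^4 - 4*(-14)^3 + 3*(-14)^2 + 2*(-14)^1 + 9 = (268912) + (10976) + (588) + (-28) + (9) = 280457; answer 280457
Part III: W2 = 280457; d = 7; total draws C(15,5) = 3003; favorable C(6,1)*C(9,4) = 756; P = 36/143; answer 36/143
Part IV: W3 = 36/143; threaded value p + q = 179; m = 22; 7*(22)^2 + 7*(22)^1 - 9 = (3388) + (154) + (-9) = 3533; answer 3533

3533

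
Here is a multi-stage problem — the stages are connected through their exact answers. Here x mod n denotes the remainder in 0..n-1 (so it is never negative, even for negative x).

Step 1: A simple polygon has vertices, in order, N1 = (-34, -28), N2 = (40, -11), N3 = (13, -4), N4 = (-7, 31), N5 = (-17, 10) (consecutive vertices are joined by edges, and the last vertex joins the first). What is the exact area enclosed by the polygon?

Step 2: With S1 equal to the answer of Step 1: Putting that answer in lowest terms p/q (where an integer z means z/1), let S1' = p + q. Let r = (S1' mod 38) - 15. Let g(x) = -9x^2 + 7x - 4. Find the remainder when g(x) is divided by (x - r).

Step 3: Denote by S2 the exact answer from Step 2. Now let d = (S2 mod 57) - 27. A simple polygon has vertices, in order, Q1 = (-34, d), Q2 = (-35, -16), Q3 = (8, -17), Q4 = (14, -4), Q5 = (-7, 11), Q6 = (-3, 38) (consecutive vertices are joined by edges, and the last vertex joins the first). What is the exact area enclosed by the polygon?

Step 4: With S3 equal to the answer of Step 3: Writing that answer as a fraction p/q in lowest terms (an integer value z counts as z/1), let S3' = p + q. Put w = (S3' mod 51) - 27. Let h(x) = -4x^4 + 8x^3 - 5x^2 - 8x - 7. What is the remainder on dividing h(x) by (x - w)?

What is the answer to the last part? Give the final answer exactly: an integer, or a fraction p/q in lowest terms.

Step 1: cross terms: (-34*-11 - 40*-28)=1494, (40*-4 - 13*-11)=-17, (13*31 - -7*-4)=375, (-7*10 - -17*31)=457, (-17*-28 - -34*10)=816; twice the area = |3125| = 3125; area = 3125/2; answer 3125/2
Step 2: S1 = 3125/2; threaded value p + q = 3127; r = -4; remainder = value at the root: -9*(-4)^2 + 7*(-4)^1 - 4 = (-144) + (-28) + (-4) = -176; answer -176
Step 3: S2 = -176; d = 25; cross terms: (-34*-16 - -35*25)=1419, (-35*-17 - 8*-16)=723, (8*-4 - 14*-17)=206, (14*11 - -7*-4)=126, (-7*38 - -3*11)=-233, (-3*25 - -34*38)=1217; twice the area = |3458| = 3458; area = 1729; answer 1729
Step 4: S3 = 1729; threaded value p + q = 1730; w = 20; remainder = value at the root: -4*(20)^4 + 8*(20)^3 - 5*(20)^2 - 8*(20)^1 - 7 = (-640000) + (64000) + (-2000) + (-160) + (-7) = -578167; answer -578167

-578167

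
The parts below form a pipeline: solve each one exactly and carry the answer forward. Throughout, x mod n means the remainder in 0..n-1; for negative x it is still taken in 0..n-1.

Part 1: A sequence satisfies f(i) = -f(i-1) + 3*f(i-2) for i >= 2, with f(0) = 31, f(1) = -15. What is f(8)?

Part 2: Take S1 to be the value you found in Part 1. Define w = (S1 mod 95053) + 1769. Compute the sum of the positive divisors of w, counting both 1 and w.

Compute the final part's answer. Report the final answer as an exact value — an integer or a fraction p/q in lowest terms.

17178

Part 1: f(2) = -1*(-15) + 3*(31) = 108; iterating: f(2)=108, f(3)=-153, f(4)=477, f(5)=-936, f(6)=2367, f(7)=-5175, f(8)=12276; answer 12276
Part 2: S1 = 12276; w = 14045; 14045 = 5 * 53^2; sigma = (1 + 5) * (1 + 53 + 2809) = 6 * 2863 = 17178; answer 17178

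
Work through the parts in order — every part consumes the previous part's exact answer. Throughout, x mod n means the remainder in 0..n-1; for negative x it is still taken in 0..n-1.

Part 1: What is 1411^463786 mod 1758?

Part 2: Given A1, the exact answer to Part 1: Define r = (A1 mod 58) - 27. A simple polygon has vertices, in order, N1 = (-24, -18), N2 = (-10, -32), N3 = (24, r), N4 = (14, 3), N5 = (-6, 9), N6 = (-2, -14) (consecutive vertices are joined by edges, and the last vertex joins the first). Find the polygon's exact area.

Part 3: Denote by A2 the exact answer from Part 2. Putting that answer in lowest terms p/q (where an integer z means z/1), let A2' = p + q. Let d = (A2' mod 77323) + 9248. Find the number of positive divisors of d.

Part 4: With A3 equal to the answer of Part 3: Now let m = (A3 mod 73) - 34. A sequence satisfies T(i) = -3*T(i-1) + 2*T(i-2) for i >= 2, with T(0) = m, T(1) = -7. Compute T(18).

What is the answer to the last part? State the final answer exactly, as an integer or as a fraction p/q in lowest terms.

Part 1: squarings mod 1758: 1411^1=1411, 1411^2=865, 1411^4=1075, 1411^8=619, 1411^16=1675, 1411^32=1615, 1411^64=1111, 1411^128=205, 1411^256=1591, 1411^512=1519, 1411^1024=865, 1411^2048=1075, 1411^4096=619, 1411^8192=1675, 1411^16384=1615, 1411^32768=1111, 1411^65536=205, 1411^131072=1591, 1411^262144=1519; 1411^463786 = 1411^2 * 1411^8 * 1411^32 * 1411^128 * 1411^256 * 1411^512 * 1411^4096 * 1411^65536 * 1411^131072 * 1411^262144 = 499 (mod 1758); answer 499
Part 2: A1 = 499; r = 8; cross terms: (-24*-32 - -10*-18)=588, (-10*8 - 24*-32)=688, (24*3 - 14*8)=-40, (14*9 - -6*3)=144, (-6*-14 - -2*9)=102, (-2*-18 - -24*-14)=-300; twice the area = |1182| = 1182; area = 591; answer 591
Part 3: A2 = 591; threaded value p + q = 592; d = 9840; 9840 = 2^4 * 3 * 5 * 41; number of divisors = (4+1) * (1+1) * (1+1) * (1+1) = 40; answer 40
Part 4: A3 = 40; m = 6; T(2) = -3*(-7) + 2*(6) = 33; iterating: T(2)=33, T(3)=-113, T(4)=405, T(5)=-1441, T(6)=5133, T(7)=-18281, T(8)=65109, T(9)=-231889, T(10)=825885, T(11)=-2941433, T(12)=10476069, T(13)=-37311073, T(14)=132885357, T(15)=-473278217, T(16)=1685605365, T(17)=-6003372529, T(18)=21381328317; answer 21381328317

21381328317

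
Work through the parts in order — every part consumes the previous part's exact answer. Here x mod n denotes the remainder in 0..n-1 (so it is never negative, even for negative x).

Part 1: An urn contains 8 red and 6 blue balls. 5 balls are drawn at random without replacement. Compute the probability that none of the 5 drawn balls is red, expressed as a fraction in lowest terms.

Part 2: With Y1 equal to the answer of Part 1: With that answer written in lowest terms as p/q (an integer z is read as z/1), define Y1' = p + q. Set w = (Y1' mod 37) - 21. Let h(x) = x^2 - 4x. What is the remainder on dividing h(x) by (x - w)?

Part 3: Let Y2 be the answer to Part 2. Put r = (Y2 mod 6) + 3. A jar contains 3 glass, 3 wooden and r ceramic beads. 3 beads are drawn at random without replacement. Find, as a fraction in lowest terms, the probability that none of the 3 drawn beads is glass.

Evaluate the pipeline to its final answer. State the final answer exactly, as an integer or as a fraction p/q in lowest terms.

Part 1: total draws C(14,5) = 2002; favorable C(6,5) = 6; P = 3/1001; answer 3/1001
Part 2: Y1 = 3/1001; threaded value p + q = 1004; w = -16; remainder = value at the root: 1*(-16)^2 - 4*(-16)^1 = (256) + (64) = 320; answer 320
Part 3: Y2 = 320; r = 5; total draws C(11,3) = 165; favorable C(8,3) = 56; P = 56/165; answer 56/165

56/165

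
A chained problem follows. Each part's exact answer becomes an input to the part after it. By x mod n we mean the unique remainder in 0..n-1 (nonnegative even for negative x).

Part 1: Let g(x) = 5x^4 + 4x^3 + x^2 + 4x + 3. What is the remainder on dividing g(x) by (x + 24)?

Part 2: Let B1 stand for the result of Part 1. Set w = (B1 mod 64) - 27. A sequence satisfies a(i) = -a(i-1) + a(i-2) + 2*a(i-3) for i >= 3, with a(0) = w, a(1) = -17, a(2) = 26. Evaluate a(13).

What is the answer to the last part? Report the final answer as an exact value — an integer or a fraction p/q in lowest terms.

Part 1: remainder = value at the root: 5*(-24)^4 + 4*(-24)^3 + 1*(-24)^2 + 4*(-24)^1 + 3 = (1658880) + (-55296) + (576) + (-96) + (3) = 1604067; answer 1604067
Part 2: B1 = 1604067; w = 8; a(3) = -1*(26) + 1*(-17) + 2*(8) = -27; iterating: a(3)=-27, a(4)=19, a(5)=6, a(6)=-41, a(7)=85, a(8)=-114, a(9)=117, a(10)=-61, a(11)=-50, a(12)=223, a(13)=-395; answer -395

-395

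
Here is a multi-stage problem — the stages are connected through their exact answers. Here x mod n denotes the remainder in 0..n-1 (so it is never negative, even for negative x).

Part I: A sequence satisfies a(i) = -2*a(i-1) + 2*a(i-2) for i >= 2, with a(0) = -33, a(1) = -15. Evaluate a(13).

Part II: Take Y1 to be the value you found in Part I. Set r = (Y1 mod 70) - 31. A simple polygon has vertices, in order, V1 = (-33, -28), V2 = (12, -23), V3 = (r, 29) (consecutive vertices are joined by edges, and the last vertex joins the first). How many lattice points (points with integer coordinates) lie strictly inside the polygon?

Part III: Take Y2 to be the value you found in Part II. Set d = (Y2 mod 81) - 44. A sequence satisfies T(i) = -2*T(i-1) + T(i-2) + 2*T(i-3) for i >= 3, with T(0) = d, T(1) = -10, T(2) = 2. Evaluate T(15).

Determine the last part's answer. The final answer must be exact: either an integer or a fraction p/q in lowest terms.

Part I: a(2) = -2*(-15) + 2*(-33) = -36; iterating: a(2)=-36, a(3)=42, a(4)=-156, a(5)=396, a(6)=-1104, a(7)=3000, a(8)=-8208, a(9)=22416, a(10)=-61248, a(11)=167328, a(12)=-457152, a(13)=1248960; answer 1248960
Part II: Y1 = 1248960; r = -11; cross terms: (-33*-23 - 12*-28)=1095, (12*29 - -11*-23)=95, (-11*-28 - -33*29)=1265; twice the area = |2455| = 2455; area = 2455/2; boundary points = 5 + 1 + 1 = 7; strictly interior points = area - boundary/2 + 1 = 1225; answer 1225
Part III: Y2 = 1225; d = -34; T(3) = -2*(2) + 1*(-10) + 2*(-34) = -82; iterating: T(3)=-82, T(4)=146, T(5)=-370, T(6)=722, T(7)=-1522, T(8)=3026, T(9)=-6130, T(10)=12242, T(11)=-24562, T(12)=49106, T(13)=-98290, T(14)=196562, T(15)=-393202; answer -393202

-393202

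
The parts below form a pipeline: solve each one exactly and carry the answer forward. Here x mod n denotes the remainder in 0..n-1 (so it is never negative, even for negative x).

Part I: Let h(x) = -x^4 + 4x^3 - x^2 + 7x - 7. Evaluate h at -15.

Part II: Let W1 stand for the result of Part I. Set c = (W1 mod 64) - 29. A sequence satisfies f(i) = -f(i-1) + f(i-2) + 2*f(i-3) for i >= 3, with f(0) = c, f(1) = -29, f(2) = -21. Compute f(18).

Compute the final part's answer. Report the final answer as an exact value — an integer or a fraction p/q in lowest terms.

Part I: -1*(-15)^4 + 4*(-15)^3 - 1*(-15)^2 + 7*(-15)^1 - 7 = (-50625) + (-13500) + (-225) + (-105) + (-7) = -64462; answer -64462
Part II: W1 = -64462; c = 21; f(3) = -1*(-21) + 1*(-29) + 2*(21) = 34; iterating: f(3)=34, f(4)=-113, f(5)=105, f(6)=-150, f(7)=29, f(8)=31, f(9)=-302, f(10)=391, f(11)=-631, f(12)=418, f(13)=-267, f(14)=-577, f(15)=1146, f(16)=-2257, f(17)=2249, f(18)=-2214; answer -2214

-2214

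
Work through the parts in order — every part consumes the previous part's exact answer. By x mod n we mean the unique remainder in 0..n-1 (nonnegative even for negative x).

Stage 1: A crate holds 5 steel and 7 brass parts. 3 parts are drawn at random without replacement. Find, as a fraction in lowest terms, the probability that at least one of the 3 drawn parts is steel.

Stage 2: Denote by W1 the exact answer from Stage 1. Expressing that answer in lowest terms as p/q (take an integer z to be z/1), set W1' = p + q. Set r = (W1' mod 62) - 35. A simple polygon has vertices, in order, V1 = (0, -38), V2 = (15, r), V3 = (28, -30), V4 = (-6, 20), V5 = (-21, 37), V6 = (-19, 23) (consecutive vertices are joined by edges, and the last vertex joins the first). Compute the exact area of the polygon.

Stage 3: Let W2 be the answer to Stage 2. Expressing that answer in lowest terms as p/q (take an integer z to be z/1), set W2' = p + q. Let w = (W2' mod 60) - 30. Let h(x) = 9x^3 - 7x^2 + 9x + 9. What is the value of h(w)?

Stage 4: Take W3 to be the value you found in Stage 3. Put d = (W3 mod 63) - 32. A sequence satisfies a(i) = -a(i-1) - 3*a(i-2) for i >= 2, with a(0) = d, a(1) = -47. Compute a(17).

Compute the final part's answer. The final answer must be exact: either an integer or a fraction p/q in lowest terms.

Stage 1: total draws C(12,3) = 220; complement C(7,3) = 35; favorable 220 - 35 = 185; P = 37/44; answer 37/44
Stage 2: W1 = 37/44; threaded value p + q = 81; r = -16; cross terms: (0*-16 - 15*-38)=570, (15*-30 - 28*-16)=-2, (28*20 - -6*-30)=380, (-6*37 - -21*20)=198, (-21*23 - -19*37)=220, (-19*-38 - 0*23)=722; twice the area = |2088| = 2088; area = 1044; answer 1044
Stage 3: W2 = 1044; threaded value p + q = 1045; w = -5; 9*(-5)^3 - 7*(-5)^2 + 9*(-5)^1 + 9 = (-1125) + (-175) + (-45) + (9) = -1336; answer -1336
Stage 4: W3 = -1336; d = 18; a(2) = -1*(-47) - 3*(18) = -7; iterating: a(2)=-7, a(3)=148, a(4)=-127, a(5)=-317, a(6)=698, a(7)=253, a(8)=-2347, a(9)=1588, a(10)=5453, a(11)=-10217, a(12)=-6142, a(13)=36793, a(14)=-18367, a(15)=-92012, a(16)=147113, a(17)=128923; answer 128923

128923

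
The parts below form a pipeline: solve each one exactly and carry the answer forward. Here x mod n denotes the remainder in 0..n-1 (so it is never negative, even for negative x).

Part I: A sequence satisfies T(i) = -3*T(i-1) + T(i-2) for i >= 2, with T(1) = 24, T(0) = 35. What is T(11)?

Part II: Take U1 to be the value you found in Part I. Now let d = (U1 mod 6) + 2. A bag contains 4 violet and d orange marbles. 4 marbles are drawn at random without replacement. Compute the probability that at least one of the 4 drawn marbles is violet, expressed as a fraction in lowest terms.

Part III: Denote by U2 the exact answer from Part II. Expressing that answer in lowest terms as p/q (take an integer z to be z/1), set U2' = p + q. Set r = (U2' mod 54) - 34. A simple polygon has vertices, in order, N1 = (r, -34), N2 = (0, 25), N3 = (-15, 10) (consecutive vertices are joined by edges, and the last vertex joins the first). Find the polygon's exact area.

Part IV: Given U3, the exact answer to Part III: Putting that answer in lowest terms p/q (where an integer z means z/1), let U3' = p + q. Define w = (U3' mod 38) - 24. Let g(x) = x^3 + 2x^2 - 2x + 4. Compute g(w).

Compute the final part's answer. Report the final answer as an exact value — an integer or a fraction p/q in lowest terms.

-8333

Part I: T(2) = -3*(24) + 1*(35) = -37; iterating: T(2)=-37, T(3)=135, T(4)=-442, T(5)=1461, T(6)=-4825, T(7)=15936, T(8)=-52633, T(9)=173835, T(10)=-574138, T(11)=1896249; answer 1896249
Part II: U1 = 1896249; d = 5; total draws C(9,4) = 126; complement C(5,4) = 5; favorable 126 - 5 = 121; P = 121/126; answer 121/126
Part III: U2 = 121/126; threaded value p + q = 247; r = -3; cross terms: (-3*25 - 0*-34)=-75, (0*10 - -15*25)=375, (-15*-34 - -3*10)=540; twice the area = |840| = 840; area = 420; answer 420
Part IV: U3 = 420; threaded value p + q = 421; w = -21; 1*(-21)^3 + 2*(-21)^2 - 2*(-21)^1 + 4 = (-9261) + (882) + (42) + (4) = -8333; answer -8333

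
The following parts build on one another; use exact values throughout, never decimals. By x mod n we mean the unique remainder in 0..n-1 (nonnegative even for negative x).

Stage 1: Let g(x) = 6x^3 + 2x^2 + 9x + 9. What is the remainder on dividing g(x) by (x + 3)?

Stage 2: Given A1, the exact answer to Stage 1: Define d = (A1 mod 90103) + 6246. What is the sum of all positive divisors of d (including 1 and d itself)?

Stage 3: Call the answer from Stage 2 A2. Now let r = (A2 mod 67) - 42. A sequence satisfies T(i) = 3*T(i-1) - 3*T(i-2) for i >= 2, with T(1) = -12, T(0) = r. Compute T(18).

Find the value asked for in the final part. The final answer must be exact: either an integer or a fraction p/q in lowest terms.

Stage 1: remainder = value at the root: 6*(-3)^3 + 2*(-3)^2 + 9*(-3)^1 + 9 = (-162) + (18) + (-27) + (9) = -162; answer -162
Stage 2: A1 = -162; d = 96187; 96187 = 7^2 * 13 * 151; sigma = (1 + 7 + 49) * (1 + 13) * (1 + 151) = 57 * 14 * 152 = 121296; answer 121296
Stage 3: A2 = 121296; r = -16; T(2) = 3*(-12) - 3*(-16) = 12; iterating: T(2)=12, T(3)=72, T(4)=180, T(5)=324, T(6)=432, T(7)=324, T(8)=-324, T(9)=-1944, T(10)=-4860, T(11)=-8748, T(12)=-11664, T(13)=-8748, T(14)=8748, T(15)=52488, T(16)=131220, T(17)=236196, T(18)=314928; answer 314928

314928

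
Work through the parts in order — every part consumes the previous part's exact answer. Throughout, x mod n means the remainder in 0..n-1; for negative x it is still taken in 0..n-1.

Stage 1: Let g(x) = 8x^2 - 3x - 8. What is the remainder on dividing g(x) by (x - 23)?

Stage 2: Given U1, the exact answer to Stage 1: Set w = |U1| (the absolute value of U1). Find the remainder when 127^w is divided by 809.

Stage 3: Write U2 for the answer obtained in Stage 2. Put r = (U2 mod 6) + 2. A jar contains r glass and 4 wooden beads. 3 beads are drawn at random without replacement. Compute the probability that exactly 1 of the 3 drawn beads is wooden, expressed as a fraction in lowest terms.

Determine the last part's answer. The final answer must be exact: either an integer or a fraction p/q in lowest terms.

Stage 1: remainder = value at the root: 8*(23)^2 - 3*(23)^1 - 8 = (4232) + (-69) + (-8) = 4155; answer 4155
Stage 2: U1 = 4155; w = 4155; squarings mod 809: 127^1=127, 127^2=758, 127^4=174, 127^8=343, 127^16=344, 127^32=222, 127^64=744, 127^128=180, 127^256=40, 127^512=791, 127^1024=324, 127^2048=615, 127^4096=422; 127^4155 = 127^1 * 127^2 * 127^8 * 127^16 * 127^32 * 127^4096 = 289 (mod 809); answer 289
Stage 3: U2 = 289; r = 3; total draws C(7,3) = 35; favorable C(4,1)*C(3,2) = 12; P = 12/35; answer 12/35

12/35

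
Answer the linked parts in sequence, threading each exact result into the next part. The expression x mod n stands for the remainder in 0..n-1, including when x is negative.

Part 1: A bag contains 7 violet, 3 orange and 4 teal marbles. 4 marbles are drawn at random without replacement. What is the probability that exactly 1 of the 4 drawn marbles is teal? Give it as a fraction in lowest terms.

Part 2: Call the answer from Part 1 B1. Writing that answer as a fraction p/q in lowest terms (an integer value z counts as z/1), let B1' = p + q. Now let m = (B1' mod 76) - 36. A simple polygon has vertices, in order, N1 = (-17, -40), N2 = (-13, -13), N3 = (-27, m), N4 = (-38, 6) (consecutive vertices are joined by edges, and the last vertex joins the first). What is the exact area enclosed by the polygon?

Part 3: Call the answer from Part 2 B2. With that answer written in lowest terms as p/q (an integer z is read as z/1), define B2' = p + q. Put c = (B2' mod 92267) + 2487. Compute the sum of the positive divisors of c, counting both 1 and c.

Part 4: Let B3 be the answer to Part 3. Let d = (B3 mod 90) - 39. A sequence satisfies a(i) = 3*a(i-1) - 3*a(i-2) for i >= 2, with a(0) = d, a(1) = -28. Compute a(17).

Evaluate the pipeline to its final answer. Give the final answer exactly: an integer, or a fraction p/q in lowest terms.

-282123

Part 1: total draws C(14,4) = 1001; favorable C(4,1)*C(10,3) = 480; P = 480/1001; answer 480/1001
Part 2: B1 = 480/1001; threaded value p + q = 1481; m = 1; cross terms: (-17*-13 - -13*-40)=-299, (-13*1 - -27*-13)=-364, (-27*6 - -38*1)=-124, (-38*-40 - -17*6)=1622; twice the area = |835| = 835; area = 835/2; answer 835/2
Part 3: B2 = 835/2; threaded value p + q = 837; c = 3324; 3324 = 2^2 * 3 * 277; sigma = (1 + 2 + 4) * (1 + 3) * (1 + 277) = 7 * 4 * 278 = 7784; answer 7784
Part 4: B3 = 7784; d = 5; a(2) = 3*(-28) - 3*(5) = -99; iterating: a(2)=-99, a(3)=-213, a(4)=-342, a(5)=-387, a(6)=-135, a(7)=756, a(8)=2673, a(9)=5751, a(10)=9234, a(11)=10449, a(12)=3645, a(13)=-20412, a(14)=-72171, a(15)=-155277, a(16)=-249318, a(17)=-282123; answer -282123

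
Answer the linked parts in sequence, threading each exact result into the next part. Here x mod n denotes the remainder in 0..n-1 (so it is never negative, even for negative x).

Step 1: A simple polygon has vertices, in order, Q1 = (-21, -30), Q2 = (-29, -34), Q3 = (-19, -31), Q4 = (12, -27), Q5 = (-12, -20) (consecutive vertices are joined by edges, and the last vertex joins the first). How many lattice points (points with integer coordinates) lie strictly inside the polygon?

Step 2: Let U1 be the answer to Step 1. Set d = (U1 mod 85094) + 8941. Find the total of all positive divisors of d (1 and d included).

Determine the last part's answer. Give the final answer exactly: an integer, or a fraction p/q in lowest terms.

Step 1: cross terms: (-21*-34 - -29*-30)=-156, (-29*-31 - -19*-34)=253, (-19*-27 - 12*-31)=885, (12*-20 - -12*-27)=-564, (-12*-30 - -21*-20)=-60; twice the area = |358| = 358; area = 179; boundary points = 4 + 1 + 1 + 1 + 1 = 8; strictly interior points = area - boundary/2 + 1 = 176; answer 176
Step 2: U1 = 176; d = 9117; 9117 = 3^2 * 1013; sigma = (1 + 3 + 9) * (1 + 1013) = 13 * 1014 = 13182; answer 13182

13182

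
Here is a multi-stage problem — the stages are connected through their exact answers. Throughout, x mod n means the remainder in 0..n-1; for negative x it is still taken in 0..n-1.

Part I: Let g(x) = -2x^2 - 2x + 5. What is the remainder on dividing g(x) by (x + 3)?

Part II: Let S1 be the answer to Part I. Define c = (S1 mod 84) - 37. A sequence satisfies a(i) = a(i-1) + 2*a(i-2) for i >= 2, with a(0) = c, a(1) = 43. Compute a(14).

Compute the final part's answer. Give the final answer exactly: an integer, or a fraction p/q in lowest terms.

Part I: remainder = value at the root: -2*(-3)^2 - 2*(-3)^1 + 5 = (-18) + (6) + (5) = -7; answer -7
Part II: S1 = -7; c = 40; a(2) = 1*(43) + 2*(40) = 123; iterating: a(2)=123, a(3)=209, a(4)=455, a(5)=873, a(6)=1783, a(7)=3529, a(8)=7095, a(9)=14153, a(10)=28343, a(11)=56649, a(12)=113335, a(13)=226633, a(14)=453303; answer 453303

453303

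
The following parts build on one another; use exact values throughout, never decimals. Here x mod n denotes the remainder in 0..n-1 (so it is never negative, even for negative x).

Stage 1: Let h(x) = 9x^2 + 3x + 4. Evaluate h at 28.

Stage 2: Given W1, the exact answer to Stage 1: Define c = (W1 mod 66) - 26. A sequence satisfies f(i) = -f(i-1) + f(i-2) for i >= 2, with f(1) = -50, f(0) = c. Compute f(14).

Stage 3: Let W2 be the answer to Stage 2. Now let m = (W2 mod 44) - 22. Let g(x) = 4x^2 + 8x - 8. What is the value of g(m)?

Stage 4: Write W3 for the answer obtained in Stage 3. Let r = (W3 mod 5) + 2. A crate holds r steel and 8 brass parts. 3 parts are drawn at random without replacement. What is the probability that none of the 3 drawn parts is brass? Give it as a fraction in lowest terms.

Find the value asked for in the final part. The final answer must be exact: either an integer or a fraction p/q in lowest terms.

1/55

Stage 1: 9*(28)^2 + 3*(28)^1 + 4 = (7056) + (84) + (4) = 7144; answer 7144
Stage 2: W1 = 7144; c = -10; f(2) = -1*(-50) + 1*(-10) = 40; iterating: f(2)=40, f(3)=-90, f(4)=130, f(5)=-220, f(6)=350, f(7)=-570, f(8)=920, f(9)=-1490, f(10)=2410, f(11)=-3900, f(12)=6310, f(13)=-10210, f(14)=16520; answer 16520
Stage 3: W2 = 16520; m = -2; 4*(-2)^2 + 8*(-2)^1 - 8 = (16) + (-16) + (-8) = -8; answer -8
Stage 4: W3 = -8; r = 4; total draws C(12,3) = 220; favorable C(4,3) = 4; P = 1/55; answer 1/55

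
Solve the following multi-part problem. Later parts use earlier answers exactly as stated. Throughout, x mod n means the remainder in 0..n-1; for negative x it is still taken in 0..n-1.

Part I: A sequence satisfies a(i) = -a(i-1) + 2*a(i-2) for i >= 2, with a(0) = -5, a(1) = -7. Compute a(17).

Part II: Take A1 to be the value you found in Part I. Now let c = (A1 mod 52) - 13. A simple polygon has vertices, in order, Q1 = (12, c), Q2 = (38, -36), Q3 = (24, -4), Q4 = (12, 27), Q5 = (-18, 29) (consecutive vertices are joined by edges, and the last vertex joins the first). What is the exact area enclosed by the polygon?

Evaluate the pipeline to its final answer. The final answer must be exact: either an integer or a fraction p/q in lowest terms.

Part I: a(2) = -1*(-7) + 2*(-5) = -3; iterating: a(2)=-3, a(3)=-11, a(4)=5, a(5)=-27, a(6)=37, a(7)=-91, a(8)=165, a(9)=-347, a(10)=677, a(11)=-1371, a(12)=2725, a(13)=-5467, a(14)=10917, a(15)=-21851, a(16)=43685, a(17)=-87387; answer -87387
Part II: A1 = -87387; c = 12; cross terms: (12*-36 - 38*12)=-888, (38*-4 - 24*-36)=712, (24*27 - 12*-4)=696, (12*29 - -18*27)=834, (-18*12 - 12*29)=-564; twice the area = |790| = 790; area = 395; answer 395

395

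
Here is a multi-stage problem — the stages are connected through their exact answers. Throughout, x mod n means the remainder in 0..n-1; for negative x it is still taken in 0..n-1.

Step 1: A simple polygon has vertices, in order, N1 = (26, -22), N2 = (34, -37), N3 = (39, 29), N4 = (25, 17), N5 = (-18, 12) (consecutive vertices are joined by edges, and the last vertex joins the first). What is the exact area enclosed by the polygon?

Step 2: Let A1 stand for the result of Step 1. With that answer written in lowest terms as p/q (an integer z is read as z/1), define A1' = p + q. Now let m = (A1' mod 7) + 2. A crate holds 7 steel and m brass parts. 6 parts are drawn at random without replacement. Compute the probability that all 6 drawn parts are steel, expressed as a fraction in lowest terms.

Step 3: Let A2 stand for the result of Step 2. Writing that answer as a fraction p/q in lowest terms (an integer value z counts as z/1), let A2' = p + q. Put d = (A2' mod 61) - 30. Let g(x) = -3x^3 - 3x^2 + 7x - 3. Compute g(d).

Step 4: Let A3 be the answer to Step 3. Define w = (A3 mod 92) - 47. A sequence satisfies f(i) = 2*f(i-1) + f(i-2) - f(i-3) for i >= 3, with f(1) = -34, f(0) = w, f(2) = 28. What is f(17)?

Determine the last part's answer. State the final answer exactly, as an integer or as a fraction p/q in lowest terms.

Step 1: cross terms: (26*-37 - 34*-22)=-214, (34*29 - 39*-37)=2429, (39*17 - 25*29)=-62, (25*12 - -18*17)=606, (-18*-22 - 26*12)=84; twice the area = |2843| = 2843; area = 2843/2; answer 2843/2
Step 2: A1 = 2843/2; threaded value p + q = 2845; m = 5; total draws C(12,6) = 924; favorable C(7,6) = 7; P = 1/132; answer 1/132
Step 3: A2 = 1/132; threaded value p + q = 133; d = -19; -3*(-19)^3 - 3*(-19)^2 + 7*(-19)^1 - 3 = (20577) + (-1083) + (-133) + (-3) = 19358; answer 19358
Step 4: A3 = 19358; w = -9; f(3) = 2*(28) + 1*(-34) - 1*(-9) = 31; iterating: f(3)=31, f(4)=124, f(5)=251, f(6)=595, f(7)=1317, f(8)=2978, f(9)=6678, f(10)=15017, f(11)=33734, f(12)=75807, f(13)=170331, f(14)=382735, f(15)=859994, f(16)=1932392, f(17)=4342043; answer 4342043

4342043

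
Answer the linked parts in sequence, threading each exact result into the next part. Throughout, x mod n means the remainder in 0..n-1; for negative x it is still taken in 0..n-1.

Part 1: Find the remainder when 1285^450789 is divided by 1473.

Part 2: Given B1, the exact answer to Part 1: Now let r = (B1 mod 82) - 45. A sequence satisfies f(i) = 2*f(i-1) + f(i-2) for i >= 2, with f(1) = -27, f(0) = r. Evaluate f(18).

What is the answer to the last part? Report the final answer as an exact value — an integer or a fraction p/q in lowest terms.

Part 1: squarings mod 1473: 1285^1=1285, 1285^2=1465, 1285^4=64, 1285^8=1150, 1285^16=1219, 1285^32=1177, 1285^64=709, 1285^128=388, 1285^256=298, 1285^512=424, 1285^1024=70, 1285^2048=481, 1285^4096=100, 1285^8192=1162, 1285^16384=976, 1285^32768=1018, 1285^65536=805, 1285^131072=1378, 1285^262144=187; 1285^450789 = 1285^1 * 1285^4 * 1285^32 * 1285^64 * 1285^128 * 1285^8192 * 1285^16384 * 1285^32768 * 1285^131072 * 1285^262144 = 1300 (mod 1473); answer 1300
Part 2: B1 = 1300; r = 25; f(2) = 2*(-27) + 1*(25) = -29; iterating: f(2)=-29, f(3)=-85, f(4)=-199, f(5)=-483, f(6)=-1165, f(7)=-2813, f(8)=-6791, f(9)=-16395, f(10)=-39581, f(11)=-95557, f(12)=-230695, f(13)=-556947, f(14)=-1344589, f(15)=-3246125, f(16)=-7836839, f(17)=-18919803, f(18)=-45676445; answer -45676445

-45676445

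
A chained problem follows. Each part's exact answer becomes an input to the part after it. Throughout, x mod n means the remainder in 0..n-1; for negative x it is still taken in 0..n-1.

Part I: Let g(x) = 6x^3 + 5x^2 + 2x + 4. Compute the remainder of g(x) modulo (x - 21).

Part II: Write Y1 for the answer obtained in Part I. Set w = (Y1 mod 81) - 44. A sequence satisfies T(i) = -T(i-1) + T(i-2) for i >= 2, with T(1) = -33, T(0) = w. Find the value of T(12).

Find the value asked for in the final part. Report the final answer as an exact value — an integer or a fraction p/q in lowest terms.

Part I: remainder = value at the root: 6*(21)^3 + 5*(21)^2 + 2*(21)^1 + 4 = (55566) + (2205) + (42) + (4) = 57817; answer 57817
Part II: Y1 = 57817; w = 20; T(2) = -1*(-33) + 1*(20) = 53; iterating: T(2)=53, T(3)=-86, T(4)=139, T(5)=-225, T(6)=364, T(7)=-589, T(8)=953, T(9)=-1542, T(10)=2495, T(11)=-4037, T(12)=6532; answer 6532

6532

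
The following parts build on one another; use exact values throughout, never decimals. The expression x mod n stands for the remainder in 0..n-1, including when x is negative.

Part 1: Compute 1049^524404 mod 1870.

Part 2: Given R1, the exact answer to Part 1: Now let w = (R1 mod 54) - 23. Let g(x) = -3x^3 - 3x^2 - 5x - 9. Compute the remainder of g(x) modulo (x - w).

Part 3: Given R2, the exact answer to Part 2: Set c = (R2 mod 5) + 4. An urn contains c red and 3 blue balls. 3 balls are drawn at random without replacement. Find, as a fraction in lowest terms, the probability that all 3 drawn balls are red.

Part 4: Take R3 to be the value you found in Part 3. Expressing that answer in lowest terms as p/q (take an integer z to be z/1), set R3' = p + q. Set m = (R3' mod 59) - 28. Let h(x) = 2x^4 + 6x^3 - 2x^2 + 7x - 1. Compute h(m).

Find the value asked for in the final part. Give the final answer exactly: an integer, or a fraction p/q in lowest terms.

Part 1: squarings mod 1870: 1049^1=1049, 1049^2=841, 1049^4=421, 1049^8=1461, 1049^16=851, 1049^32=511, 1049^64=1191, 1049^128=1021, 1049^256=851, 1049^512=511, 1049^1024=1191, 1049^2048=1021, 1049^4096=851, 1049^8192=511, 1049^16384=1191, 1049^32768=1021, 1049^65536=851, 1049^131072=511, 1049^262144=1191, 1049^524288=1021; 1049^524404 = 1049^4 * 1049^16 * 1049^32 * 1049^64 * 1049^524288 = 421 (mod 1870); answer 421
Part 2: R1 = 421; w = 20; remainder = value at the root: -3*(20)^3 - 3*(20)^2 - 5*(20)^1 - 9 = (-24000) + (-1200) + (-100) + (-9) = -25309; answer -25309
Part 3: R2 = -25309; c = 5; total draws C(8,3) = 56; favorable C(5,3) = 10; P = 5/28; answer 5/28
Part 4: R3 = 5/28; threaded value p + q = 33; m = 5; 2*(5)^4 + 6*(5)^3 - 2*(5)^2 + 7*(5)^1 - 1 = (1250) + (750) + (-50) + (35) + (-1) = 1984; answer 1984

1984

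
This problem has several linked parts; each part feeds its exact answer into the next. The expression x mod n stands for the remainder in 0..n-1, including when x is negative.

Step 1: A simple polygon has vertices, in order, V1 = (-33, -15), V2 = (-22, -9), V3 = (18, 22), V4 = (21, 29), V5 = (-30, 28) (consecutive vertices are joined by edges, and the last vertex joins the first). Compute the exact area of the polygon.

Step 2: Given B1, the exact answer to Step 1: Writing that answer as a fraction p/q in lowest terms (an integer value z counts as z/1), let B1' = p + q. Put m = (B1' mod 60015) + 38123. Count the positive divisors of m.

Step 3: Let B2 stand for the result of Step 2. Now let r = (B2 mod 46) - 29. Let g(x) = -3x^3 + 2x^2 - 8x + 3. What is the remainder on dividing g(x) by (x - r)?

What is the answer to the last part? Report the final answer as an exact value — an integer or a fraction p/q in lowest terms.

2424

Step 1: cross terms: (-33*-9 - -22*-15)=-33, (-22*22 - 18*-9)=-322, (18*29 - 21*22)=60, (21*28 - -30*29)=1458, (-30*-15 - -33*28)=1374; twice the area = |2537| = 2537; area = 2537/2; answer 2537/2
Step 2: B1 = 2537/2; threaded value p + q = 2539; m = 40662; 40662 = 2 * 3^4 * 251; number of divisors = (1+1) * (4+1) * (1+1) = 20; answer 20
Step 3: B2 = 20; r = -9; remainder = value at the root: -3*(-9)^3 + 2*(-9)^2 - 8*(-9)^1 + 3 = (2187) + (162) + (72) + (3) = 2424; answer 2424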